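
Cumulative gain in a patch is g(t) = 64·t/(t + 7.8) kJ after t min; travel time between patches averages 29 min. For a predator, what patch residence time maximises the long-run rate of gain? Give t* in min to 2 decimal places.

By the marginal value theorem, leave when the instantaneous gain rate g'(t) equals the habitat-wide average g(t)/(T + t).
g'(t) = 64·7.8/(t + 7.8)². Setting 64·7.8/(t+7.8)² = 64t/[(t+7.8)(29+t)] gives 7.8(29+t) = t(t+7.8), so t² = 7.8×29 = 226.2.
t* = √226.2 = 15.04 min.

15.04 min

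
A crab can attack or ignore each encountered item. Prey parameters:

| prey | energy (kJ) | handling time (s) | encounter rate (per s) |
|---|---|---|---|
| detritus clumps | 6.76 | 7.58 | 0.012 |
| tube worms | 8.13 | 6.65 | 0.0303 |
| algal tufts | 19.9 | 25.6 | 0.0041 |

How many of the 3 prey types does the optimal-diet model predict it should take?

E/h in descending order: tube worms 1.22, detritus clumps 0.892, algal tufts 0.777 kJ/s. The optimal diet is the largest prefix of this list for which every included type satisfies E_i/h_i > R on the types above it.
Rate on top 1: 0.205. detritus clumps: 0.892 > 0.205 → include.
Rate on top 2: 0.2534. algal tufts: 0.777 > 0.2534 → include.
Optimal diet: tube worms, detritus clumps, algal tufts — 3 of 3 types.

3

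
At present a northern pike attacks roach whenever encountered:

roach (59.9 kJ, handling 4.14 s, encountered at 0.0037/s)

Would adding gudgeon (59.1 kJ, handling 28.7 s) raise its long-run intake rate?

Yes

Intake rate on the current diet: R = (0.0037×59.9) / (1 + 0.0037×4.14) = 0.2216/1.015 = 0.2183 kJ/s.
gudgeon: E/h = 59.1/28.7 = 2.059 kJ/s.
2.059 > 0.2183, so adding gudgeon raises the average — include it.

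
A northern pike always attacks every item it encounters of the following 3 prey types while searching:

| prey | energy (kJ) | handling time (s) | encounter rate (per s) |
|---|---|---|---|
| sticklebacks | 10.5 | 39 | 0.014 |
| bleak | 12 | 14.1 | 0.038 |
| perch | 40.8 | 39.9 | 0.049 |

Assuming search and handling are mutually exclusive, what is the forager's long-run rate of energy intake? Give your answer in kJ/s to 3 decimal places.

0.645 kJ/s

R = Σλ_iE_i / (1 + Σλ_ih_i)
Numerator: 0.014×10.5 + 0.038×12 + 0.049×40.8 = 2.602
Denominator: 1 + 0.014×39 + 0.038×14.1 + 0.049×39.9 = 4.037
R = 2.602/4.037 = 0.6446 kJ/s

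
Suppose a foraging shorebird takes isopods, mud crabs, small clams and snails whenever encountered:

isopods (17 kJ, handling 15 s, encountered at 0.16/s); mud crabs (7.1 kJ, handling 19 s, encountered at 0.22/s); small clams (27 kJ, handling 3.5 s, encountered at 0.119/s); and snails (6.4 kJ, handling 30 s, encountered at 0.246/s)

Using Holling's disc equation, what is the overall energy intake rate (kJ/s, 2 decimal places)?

R = (0.16×17 + 0.22×7.1 + 0.119×27 + 0.246×6.4) / (1 + 0.16×15 + 0.22×19 + 0.119×3.5 + 0.246×30) = 9.069/15.38 = 0.5898 kJ/s.

0.59 kJ/s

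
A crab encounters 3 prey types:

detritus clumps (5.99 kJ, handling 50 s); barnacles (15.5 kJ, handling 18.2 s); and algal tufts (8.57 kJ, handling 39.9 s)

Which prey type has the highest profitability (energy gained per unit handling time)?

barnacles

In descending order of E/h:
barnacles: 15.5/18.2 = 0.852 kJ/s
algal tufts: 8.57/39.9 = 0.215 kJ/s
detritus clumps: 5.99/50 = 0.12 kJ/s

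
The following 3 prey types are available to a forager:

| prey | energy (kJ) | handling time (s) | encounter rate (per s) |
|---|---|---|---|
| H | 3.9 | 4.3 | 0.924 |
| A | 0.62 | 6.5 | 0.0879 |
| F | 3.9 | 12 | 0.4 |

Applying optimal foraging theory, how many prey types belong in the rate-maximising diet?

1

Profitabilities (E/h, kJ/s): H 0.907, F 0.325, A 0.0954. Add prey in this order while the next type's profitability exceeds the intake rate on those already taken.
Rate on top 1: 0.7246. F: 0.325 < 0.7246 → exclude; stop.
Optimal diet: H — 1 of 3 types.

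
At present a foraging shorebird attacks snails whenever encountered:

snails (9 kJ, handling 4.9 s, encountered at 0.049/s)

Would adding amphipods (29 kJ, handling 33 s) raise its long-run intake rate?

Current rate: (0.049×9)/(1 + 0.049×4.9) = 0.3556 kJ/s.
amphipods: E/h = 29/33 = 0.8788 kJ/s.
Since 0.8788 > R, including amphipods increases the long-run rate.

Yes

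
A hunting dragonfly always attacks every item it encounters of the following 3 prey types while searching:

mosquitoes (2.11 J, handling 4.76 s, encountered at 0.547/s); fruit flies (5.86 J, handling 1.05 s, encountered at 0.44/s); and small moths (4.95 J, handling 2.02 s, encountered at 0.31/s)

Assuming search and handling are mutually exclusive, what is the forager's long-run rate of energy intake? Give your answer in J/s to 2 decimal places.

R = Σλ_iE_i / (1 + Σλ_ih_i)
Numerator: 0.547×2.11 + 0.44×5.86 + 0.31×4.95 = 5.267
Denominator: 1 + 0.547×4.76 + 0.44×1.05 + 0.31×2.02 = 4.692
R = 5.267/4.692 = 1.123 J/s

1.12 J/s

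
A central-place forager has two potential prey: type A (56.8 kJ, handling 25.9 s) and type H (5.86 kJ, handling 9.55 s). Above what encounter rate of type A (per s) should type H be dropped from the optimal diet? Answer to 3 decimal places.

0.015 per s

Drop type H once their profitability E₂/h₂ falls below the rate achievable on type A alone: E₂/h₂ = λE₁/(1 + λh₁).
Solve for λ: λE₁h₂ = E₂(1 + λh₁) → λ(E₁h₂ − E₂h₁) = E₂ → λ = E₂/(E₁h₂ − E₂h₁).
λ = 5.86/(56.8×9.55 − 5.86×25.9) = 5.86/390.7 = 0.015 per s.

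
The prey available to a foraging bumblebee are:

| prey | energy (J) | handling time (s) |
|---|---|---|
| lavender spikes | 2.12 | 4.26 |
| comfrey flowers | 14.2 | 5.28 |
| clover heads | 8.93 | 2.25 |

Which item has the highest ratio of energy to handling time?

clover heads

In descending order of E/h:
clover heads: 8.93/2.25 = 3.97 J/s
comfrey flowers: 14.2/5.28 = 2.69 J/s
lavender spikes: 2.12/4.26 = 0.498 J/s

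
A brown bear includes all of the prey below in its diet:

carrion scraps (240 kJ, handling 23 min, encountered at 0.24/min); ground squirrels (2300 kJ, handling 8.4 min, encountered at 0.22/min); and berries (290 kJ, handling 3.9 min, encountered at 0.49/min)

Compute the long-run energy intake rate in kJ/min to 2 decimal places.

R = (0.24×240 + 0.22×2300 + 0.49×290) / (1 + 0.24×23 + 0.22×8.4 + 0.49×3.9) = 705.7/10.28 = 68.65 kJ/min.

68.65 kJ/min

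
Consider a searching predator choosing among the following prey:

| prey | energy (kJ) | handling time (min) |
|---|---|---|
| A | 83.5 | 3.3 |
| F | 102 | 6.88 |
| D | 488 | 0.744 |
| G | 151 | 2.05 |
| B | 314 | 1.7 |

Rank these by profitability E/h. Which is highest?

Profitability E/h (kJ/min): A = 83.5/3.3 = 25.3, F = 102/6.88 = 14.8, D = 488/0.744 = 656, G = 151/2.05 = 73.7, B = 314/1.7 = 185.
Ranked: D > B > G > A > F.

D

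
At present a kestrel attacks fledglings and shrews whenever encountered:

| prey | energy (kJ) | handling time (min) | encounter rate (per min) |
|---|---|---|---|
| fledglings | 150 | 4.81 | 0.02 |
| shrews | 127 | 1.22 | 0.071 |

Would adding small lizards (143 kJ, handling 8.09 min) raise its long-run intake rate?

Yes

Intake rate on the current diet: R = (0.02×150 + 0.071×127) / (1 + 0.02×4.81 + 0.071×1.22) = 12.02/1.183 = 10.16 kJ/min.
Profitability of small lizards: 143/8.09 = 17.68 kJ/min.
17.68 > 10.16, so adding small lizards raises the average — include it.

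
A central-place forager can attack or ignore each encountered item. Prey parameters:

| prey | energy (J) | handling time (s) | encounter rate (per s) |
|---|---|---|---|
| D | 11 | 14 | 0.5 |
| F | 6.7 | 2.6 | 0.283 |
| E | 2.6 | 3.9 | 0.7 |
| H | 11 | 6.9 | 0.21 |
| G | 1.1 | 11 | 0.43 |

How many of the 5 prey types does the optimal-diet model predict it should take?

Profitabilities (E/h, J/s): F 2.58, H 1.59, D 0.786, E 0.667, G 0.1. Add prey in this order while the next type's profitability exceeds the intake rate on those already taken.
Rate on top 1: 1.092. H: 1.59 > 1.092 → include.
Rate on top 2: 1.321. D: 0.786 < 1.321 → exclude; stop.
Optimal diet: F, H — 2 of 5 types.

2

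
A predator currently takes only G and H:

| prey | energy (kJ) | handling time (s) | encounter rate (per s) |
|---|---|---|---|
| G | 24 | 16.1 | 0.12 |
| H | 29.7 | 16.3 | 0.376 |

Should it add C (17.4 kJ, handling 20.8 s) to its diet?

Current rate: (0.12×24 + 0.376×29.7)/(1 + 0.12×16.1 + 0.376×16.3) = 1.55 kJ/s.
C: E/h = 17.4/20.8 = 0.8365 kJ/s.
Since 0.8365 < R, time spent handling C is better spent searching.

No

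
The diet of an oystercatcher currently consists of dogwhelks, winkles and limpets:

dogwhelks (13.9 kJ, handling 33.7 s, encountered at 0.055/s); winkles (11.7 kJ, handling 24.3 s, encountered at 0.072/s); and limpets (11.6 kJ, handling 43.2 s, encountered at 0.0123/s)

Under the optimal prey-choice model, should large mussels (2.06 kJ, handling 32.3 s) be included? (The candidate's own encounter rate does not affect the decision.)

Current rate: (0.055×13.9 + 0.072×11.7 + 0.0123×11.6)/(1 + 0.055×33.7 + 0.072×24.3 + 0.0123×43.2) = 0.3408 kJ/s.
large mussels: E/h = 2.06/32.3 = 0.06378 kJ/s.
0.06378 < 0.3408, so adding large mussels would lower the average — exclude it.

No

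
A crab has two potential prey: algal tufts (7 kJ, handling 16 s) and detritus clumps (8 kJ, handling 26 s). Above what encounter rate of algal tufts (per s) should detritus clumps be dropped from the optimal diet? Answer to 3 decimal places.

Drop detritus clumps once their profitability E₂/h₂ falls below the rate achievable on algal tufts alone: E₂/h₂ = λE₁/(1 + λh₁).
Solve for λ: λE₁h₂ = E₂(1 + λh₁) → λ(E₁h₂ − E₂h₁) = E₂ → λ = E₂/(E₁h₂ − E₂h₁).
λ = 8/(7×26 − 8×16) = 8/54 = 0.1481 per s.

0.148 per s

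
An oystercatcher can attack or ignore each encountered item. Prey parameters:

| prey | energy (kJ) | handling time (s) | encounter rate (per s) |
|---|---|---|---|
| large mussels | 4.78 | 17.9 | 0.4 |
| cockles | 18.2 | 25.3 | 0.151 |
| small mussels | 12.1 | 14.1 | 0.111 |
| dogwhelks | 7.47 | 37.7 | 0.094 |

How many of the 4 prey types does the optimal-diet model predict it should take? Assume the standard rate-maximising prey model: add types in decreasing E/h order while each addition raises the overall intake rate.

2

Profitabilities (E/h, kJ/s): small mussels 0.858, cockles 0.719, large mussels 0.267, dogwhelks 0.198. Add prey in this order while the next type's profitability exceeds the intake rate on those already taken.
Rate on top 1: 0.5236. cockles: 0.719 > 0.5236 → include.
Rate on top 2: 0.6407. large mussels: 0.267 < 0.6407 → exclude; stop.
Optimal diet: small mussels, cockles — 2 of 4 types.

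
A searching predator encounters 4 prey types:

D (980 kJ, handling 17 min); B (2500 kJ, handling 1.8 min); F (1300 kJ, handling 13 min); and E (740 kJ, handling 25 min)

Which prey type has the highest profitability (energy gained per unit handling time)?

B

In descending order of E/h:
B: 2500/1.8 = 1.39e+03 kJ/min
F: 1300/13 = 100 kJ/min
D: 980/17 = 57.6 kJ/min
E: 740/25 = 29.6 kJ/min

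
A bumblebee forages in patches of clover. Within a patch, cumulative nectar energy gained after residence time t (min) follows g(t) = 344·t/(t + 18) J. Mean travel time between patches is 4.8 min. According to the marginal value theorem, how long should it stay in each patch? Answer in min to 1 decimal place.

By the marginal value theorem, leave when the instantaneous gain rate g'(t) equals the habitat-wide average g(t)/(T + t).
g'(t) = 344·18/(t + 18)². Setting 344·18/(t+18)² = 344t/[(t+18)(4.8+t)] gives 18(4.8+t) = t(t+18), so t² = 18×4.8 = 86.4.
t* = √86.4 = 9.295 min.

9.3 min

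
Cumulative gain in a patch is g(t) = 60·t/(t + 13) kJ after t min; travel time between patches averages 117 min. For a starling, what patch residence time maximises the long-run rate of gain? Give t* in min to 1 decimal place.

Maximise g(t)/(T+t): set derivative to zero → g'(t)(T+t) = g(t).
g'(t) = 60·13/(t + 13)². Setting 60·13/(t+13)² = 60t/[(t+13)(117+t)] gives 13(117+t) = t(t+13), so t² = 13×117 = 1521.
t* = √1521 = 39 min.

39.0 min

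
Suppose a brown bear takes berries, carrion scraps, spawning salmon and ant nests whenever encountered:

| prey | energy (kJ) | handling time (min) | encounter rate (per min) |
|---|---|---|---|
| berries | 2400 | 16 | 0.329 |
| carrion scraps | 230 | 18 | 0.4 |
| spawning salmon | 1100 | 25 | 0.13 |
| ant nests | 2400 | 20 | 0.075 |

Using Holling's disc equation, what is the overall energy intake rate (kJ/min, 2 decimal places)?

R = Σλ_iE_i / (1 + Σλ_ih_i)
Numerator: 0.329×2400 + 0.4×230 + 0.13×1100 + 0.075×2400 = 1205
Denominator: 1 + 0.329×16 + 0.4×18 + 0.13×25 + 0.075×20 = 18.21
R = 1205/18.21 = 66.14 kJ/min

66.14 kJ/min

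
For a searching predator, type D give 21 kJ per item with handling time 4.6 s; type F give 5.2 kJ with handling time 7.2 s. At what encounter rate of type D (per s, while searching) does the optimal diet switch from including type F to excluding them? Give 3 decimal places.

0.041 per s

The zero-one rule: include type F iff E₂/h₂ > λE₁/(1+λh₁). Equality gives the switch point.
λE₁h₂ = E₂ + λE₂h₁ ⇒ λ = E₂/(E₁h₂ − E₂h₁) = 5.2/(151.2 − 23.92) = 0.04085 per s.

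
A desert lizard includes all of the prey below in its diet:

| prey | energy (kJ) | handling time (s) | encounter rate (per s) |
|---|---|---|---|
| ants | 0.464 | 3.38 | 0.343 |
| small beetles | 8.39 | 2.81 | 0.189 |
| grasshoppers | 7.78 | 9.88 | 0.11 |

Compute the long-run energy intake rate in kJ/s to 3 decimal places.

0.689 kJ/s

Energy encountered per unit search time: 0.343×0.464 + 0.189×8.39 + 0.11×7.78 = 2.601 kJ/s.
Handling time per unit search time: 0.343×3.38 + 0.189×2.81 + 0.11×9.88 = 2.777.
Rate = 2.601/(1 + 2.777) = 0.6885 kJ/s.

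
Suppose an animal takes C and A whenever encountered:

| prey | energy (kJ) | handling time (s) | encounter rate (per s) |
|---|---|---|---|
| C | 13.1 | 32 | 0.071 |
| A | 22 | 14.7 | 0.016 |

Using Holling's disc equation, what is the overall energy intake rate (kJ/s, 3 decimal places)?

Energy encountered per unit search time: 0.071×13.1 + 0.016×22 = 1.282 kJ/s.
Handling time per unit search time: 0.071×32 + 0.016×14.7 = 2.507.
Rate = 1.282/(1 + 2.507) = 0.3656 kJ/s.

0.366 kJ/s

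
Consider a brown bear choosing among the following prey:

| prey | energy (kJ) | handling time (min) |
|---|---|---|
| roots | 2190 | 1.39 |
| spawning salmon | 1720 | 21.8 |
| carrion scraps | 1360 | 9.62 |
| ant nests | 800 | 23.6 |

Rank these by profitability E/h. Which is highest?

Profitability E/h (kJ/min): roots = 2190/1.39 = 1.58e+03, spawning salmon = 1720/21.8 = 78.9, carrion scraps = 1360/9.62 = 141, ant nests = 800/23.6 = 33.9.
Ranked: roots > carrion scraps > spawning salmon > ant nests.

roots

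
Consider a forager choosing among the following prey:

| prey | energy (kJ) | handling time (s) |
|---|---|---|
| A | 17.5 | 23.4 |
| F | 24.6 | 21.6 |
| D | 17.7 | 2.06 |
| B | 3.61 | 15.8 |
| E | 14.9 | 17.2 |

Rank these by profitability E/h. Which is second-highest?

Profitability E/h (kJ/s): A = 17.5/23.4 = 0.748, F = 24.6/21.6 = 1.14, D = 17.7/2.06 = 8.59, B = 3.61/15.8 = 0.228, E = 14.9/17.2 = 0.866.
Ranked: D > F > E > A > B.

F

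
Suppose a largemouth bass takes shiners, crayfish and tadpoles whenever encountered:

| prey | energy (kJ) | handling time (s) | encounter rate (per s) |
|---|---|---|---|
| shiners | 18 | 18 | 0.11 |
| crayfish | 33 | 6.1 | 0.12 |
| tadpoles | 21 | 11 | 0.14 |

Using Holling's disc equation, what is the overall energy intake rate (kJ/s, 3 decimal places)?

Energy encountered per unit search time: 0.11×18 + 0.12×33 + 0.14×21 = 8.88 kJ/s.
Handling time per unit search time: 0.11×18 + 0.12×6.1 + 0.14×11 = 4.252.
Rate = 8.88/(1 + 4.252) = 1.691 kJ/s.

1.691 kJ/s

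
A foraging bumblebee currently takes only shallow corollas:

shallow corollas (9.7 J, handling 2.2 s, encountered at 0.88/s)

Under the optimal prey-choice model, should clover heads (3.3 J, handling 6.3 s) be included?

Current rate: (0.88×9.7)/(1 + 0.88×2.2) = 2.907 J/s.
clover heads: E/h = 3.3/6.3 = 0.5238 J/s.
Since 0.5238 < R, time spent handling clover heads is better spent searching.

No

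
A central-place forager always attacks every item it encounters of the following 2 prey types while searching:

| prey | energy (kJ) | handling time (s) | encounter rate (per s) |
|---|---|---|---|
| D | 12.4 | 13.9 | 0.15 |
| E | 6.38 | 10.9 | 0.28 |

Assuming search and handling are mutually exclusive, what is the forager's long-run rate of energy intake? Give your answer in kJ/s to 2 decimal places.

R = (0.15×12.4 + 0.28×6.38) / (1 + 0.15×13.9 + 0.28×10.9) = 3.646/6.137 = 0.5942 kJ/s.

0.59 kJ/s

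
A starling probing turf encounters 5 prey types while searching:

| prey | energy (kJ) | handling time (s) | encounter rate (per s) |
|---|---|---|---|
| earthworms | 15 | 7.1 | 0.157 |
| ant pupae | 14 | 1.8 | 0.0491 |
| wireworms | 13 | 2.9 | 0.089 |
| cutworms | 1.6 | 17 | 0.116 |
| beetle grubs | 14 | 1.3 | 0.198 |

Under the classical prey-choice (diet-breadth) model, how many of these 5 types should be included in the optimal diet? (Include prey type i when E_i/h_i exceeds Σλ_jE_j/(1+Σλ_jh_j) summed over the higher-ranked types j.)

E/h in descending order: beetle grubs 10.8, ant pupae 7.78, wireworms 4.48, earthworms 2.11, cutworms 0.0941 kJ/s. The optimal diet is the largest prefix of this list for which every included type satisfies E_i/h_i > R on the types above it.
Rate on top 1: 2.205. ant pupae: 7.78 > 2.205 → include.
Rate on top 2: 2.571. wireworms: 4.48 > 2.571 → include.
Rate on top 3: 2.878. earthworms: 2.11 < 2.878 → exclude; stop.
Optimal diet: beetle grubs, ant pupae, wireworms — 3 of 5 types.

3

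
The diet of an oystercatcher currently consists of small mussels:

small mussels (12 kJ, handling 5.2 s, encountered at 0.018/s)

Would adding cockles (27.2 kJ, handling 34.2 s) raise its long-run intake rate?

Intake rate on the current diet: R = (0.018×12) / (1 + 0.018×5.2) = 0.216/1.094 = 0.1975 kJ/s.
Profitability of cockles: 27.2/34.2 = 0.7953 kJ/s.
Since 0.7953 > R, including cockles increases the long-run rate.

Yes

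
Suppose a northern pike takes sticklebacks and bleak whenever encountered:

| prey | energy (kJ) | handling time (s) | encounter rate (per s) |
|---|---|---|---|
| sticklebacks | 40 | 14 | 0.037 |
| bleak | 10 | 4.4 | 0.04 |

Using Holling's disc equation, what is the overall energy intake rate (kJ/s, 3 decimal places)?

R = Σλ_iE_i / (1 + Σλ_ih_i)
Numerator: 0.037×40 + 0.04×10 = 1.88
Denominator: 1 + 0.037×14 + 0.04×4.4 = 1.694
R = 1.88/1.694 = 1.11 kJ/s

1.110 kJ/s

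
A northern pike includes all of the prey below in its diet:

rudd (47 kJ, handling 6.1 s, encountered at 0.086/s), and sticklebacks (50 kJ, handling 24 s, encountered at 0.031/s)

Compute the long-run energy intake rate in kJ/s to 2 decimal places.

R = Σλ_iE_i / (1 + Σλ_ih_i)
Numerator: 0.086×47 + 0.031×50 = 5.592
Denominator: 1 + 0.086×6.1 + 0.031×24 = 2.269
R = 5.592/2.269 = 2.465 kJ/s

2.46 kJ/s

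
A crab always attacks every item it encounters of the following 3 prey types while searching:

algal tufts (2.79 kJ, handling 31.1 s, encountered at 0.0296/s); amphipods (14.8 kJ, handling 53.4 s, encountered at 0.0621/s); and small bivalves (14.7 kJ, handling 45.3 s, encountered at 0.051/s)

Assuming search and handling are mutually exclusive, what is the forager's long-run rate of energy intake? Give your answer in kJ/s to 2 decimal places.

0.23 kJ/s

R = (0.0296×2.79 + 0.0621×14.8 + 0.051×14.7) / (1 + 0.0296×31.1 + 0.0621×53.4 + 0.051×45.3) = 1.751/7.547 = 0.2321 kJ/s.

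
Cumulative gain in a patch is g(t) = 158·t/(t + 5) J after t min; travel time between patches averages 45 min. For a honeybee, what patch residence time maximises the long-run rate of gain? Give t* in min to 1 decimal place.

15.0 min

By the marginal value theorem, leave when the instantaneous gain rate g'(t) equals the habitat-wide average g(t)/(T + t).
g'(t) = 158·5/(t + 5)². Setting 158·5/(t+5)² = 158t/[(t+5)(45+t)] gives 5(45+t) = t(t+5), so t² = 5×45 = 225.
t* = √225 = 15 min.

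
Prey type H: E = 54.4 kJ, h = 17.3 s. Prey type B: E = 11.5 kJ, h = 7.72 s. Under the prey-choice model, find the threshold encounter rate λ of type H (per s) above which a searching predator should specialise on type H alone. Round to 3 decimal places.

The zero-one rule: include type B iff E₂/h₂ > λE₁/(1+λh₁). Equality gives the switch point.
λE₁h₂ = E₂ + λE₂h₁ ⇒ λ = E₂/(E₁h₂ − E₂h₁) = 11.5/(420 − 199) = 0.05203 per s.

0.052 per s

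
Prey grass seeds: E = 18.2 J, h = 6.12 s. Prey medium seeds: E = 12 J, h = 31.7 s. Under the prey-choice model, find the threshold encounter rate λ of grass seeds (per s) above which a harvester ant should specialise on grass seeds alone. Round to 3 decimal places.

At the threshold, the rate on grass seeds alone equals the profitability of medium seeds: λ·18.2/(1 + λ·6.12) = 12/31.7 = 0.3785.
Rearranging, λ(18.2 − 0.3785×6.12) = 0.3785, so λ = 0.3785/15.88 = 0.02383 per s.

0.024 per s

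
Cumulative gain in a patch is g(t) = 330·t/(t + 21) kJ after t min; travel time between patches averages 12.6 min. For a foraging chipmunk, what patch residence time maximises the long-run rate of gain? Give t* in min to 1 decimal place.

By the marginal value theorem, leave when the instantaneous gain rate g'(t) equals the habitat-wide average g(t)/(T + t).
g'(t) = 330·21/(t + 21)². Setting 330·21/(t+21)² = 330t/[(t+21)(12.6+t)] gives 21(12.6+t) = t(t+21), so t² = 21×12.6 = 264.6.
t* = √264.6 = 16.27 min.

16.3 min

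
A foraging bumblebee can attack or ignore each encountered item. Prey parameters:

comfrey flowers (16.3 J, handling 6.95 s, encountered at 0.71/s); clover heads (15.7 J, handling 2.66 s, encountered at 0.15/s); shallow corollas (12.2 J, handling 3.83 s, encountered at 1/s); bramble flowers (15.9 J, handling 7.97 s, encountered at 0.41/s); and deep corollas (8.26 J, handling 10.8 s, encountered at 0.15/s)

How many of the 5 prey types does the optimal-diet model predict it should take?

E/h in descending order: clover heads 5.9, shallow corollas 3.19, comfrey flowers 2.35, bramble flowers 1.99, deep corollas 0.765 J/s. The optimal diet is the largest prefix of this list for which every included type satisfies E_i/h_i > R on the types above it.
Rate on top 1: 1.683. shallow corollas: 3.19 > 1.683 → include.
Rate on top 2: 2.784. comfrey flowers: 2.35 < 2.784 → exclude; stop.
Optimal diet: clover heads, shallow corollas — 2 of 5 types.

2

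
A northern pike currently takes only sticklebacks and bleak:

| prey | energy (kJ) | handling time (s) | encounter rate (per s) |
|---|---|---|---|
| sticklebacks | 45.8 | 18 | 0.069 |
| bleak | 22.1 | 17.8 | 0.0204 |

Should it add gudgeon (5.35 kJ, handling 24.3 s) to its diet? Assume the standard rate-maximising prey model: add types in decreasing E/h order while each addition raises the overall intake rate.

No

Intake rate on the current diet: R = (0.069×45.8 + 0.0204×22.1) / (1 + 0.069×18 + 0.0204×17.8) = 3.611/2.605 = 1.386 kJ/s.
gudgeon: E/h = 5.35/24.3 = 0.2202 kJ/s.
Since 0.2202 < R, time spent handling gudgeon is better spent searching.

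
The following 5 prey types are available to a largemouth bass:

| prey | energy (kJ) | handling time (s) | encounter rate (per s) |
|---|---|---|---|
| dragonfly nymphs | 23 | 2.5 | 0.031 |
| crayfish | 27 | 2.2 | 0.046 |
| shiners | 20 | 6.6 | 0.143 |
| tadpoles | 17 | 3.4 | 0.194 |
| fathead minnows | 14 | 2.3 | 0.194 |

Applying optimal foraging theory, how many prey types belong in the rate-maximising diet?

Rank by E/h (kJ/s): crayfish 12.3, dragonfly nymphs 9.2, fathead minnows 6.09, tadpoles 5, shiners 3.03. Include each in turn until the next type's E/h falls below the running intake rate.
Rate on top 1: 1.128. dragonfly nymphs: 9.2 > 1.128 → include.
Rate on top 2: 1.659. fathead minnows: 6.09 > 1.659 → include.
Rate on top 3: 2.875. tadpoles: 5 > 2.875 → include.
Rate on top 4: 3.488. shiners: 3.03 < 3.488 → exclude; stop.
Optimal diet: crayfish, dragonfly nymphs, fathead minnows, tadpoles — 4 of 5 types.

4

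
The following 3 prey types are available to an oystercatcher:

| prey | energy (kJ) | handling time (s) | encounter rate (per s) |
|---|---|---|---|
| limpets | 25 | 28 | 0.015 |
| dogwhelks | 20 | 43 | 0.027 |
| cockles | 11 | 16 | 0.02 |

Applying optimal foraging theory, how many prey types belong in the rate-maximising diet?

3

Profitabilities (E/h, kJ/s): limpets 0.893, cockles 0.688, dogwhelks 0.465. Add prey in this order while the next type's profitability exceeds the intake rate on those already taken.
Rate on top 1: 0.2641. cockles: 0.688 > 0.2641 → include.
Rate on top 2: 0.342. dogwhelks: 0.465 > 0.342 → include.
Optimal diet: limpets, cockles, dogwhelks — 3 of 3 types.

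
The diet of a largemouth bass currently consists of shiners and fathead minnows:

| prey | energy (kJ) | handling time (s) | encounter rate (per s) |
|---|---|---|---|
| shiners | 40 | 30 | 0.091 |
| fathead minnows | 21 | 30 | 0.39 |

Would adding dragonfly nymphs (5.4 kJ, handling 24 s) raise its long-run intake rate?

No

Intake rate on the current diet: R = (0.091×40 + 0.39×21) / (1 + 0.091×30 + 0.39×30) = 11.83/15.43 = 0.7667 kJ/s.
dragonfly nymphs: E/h = 5.4/24 = 0.225 kJ/s.
0.225 < 0.7667, so adding dragonfly nymphs would lower the average — exclude it.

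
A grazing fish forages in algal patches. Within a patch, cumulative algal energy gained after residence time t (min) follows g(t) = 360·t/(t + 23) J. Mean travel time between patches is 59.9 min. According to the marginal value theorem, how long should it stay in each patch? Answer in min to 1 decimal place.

37.1 min

Optimal t* satisfies g'(t*) = g(t*)/(T + t*).
g'(t) = 360·23/(t + 23)². Setting 360·23/(t+23)² = 360t/[(t+23)(59.9+t)] gives 23(59.9+t) = t(t+23), so t² = 23×59.9 = 1378.
t* = √1378 = 37.12 min.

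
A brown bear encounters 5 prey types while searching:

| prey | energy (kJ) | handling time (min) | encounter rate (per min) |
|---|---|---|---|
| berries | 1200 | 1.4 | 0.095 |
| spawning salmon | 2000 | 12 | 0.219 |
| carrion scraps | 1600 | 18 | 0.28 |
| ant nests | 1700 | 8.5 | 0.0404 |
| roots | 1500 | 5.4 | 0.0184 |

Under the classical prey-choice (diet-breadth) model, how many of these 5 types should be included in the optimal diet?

4

Rank by E/h (kJ/min): berries 857, roots 278, ant nests 200, spawning salmon 167, carrion scraps 88.9. Include each in turn until the next type's E/h falls below the running intake rate.
Rate on top 1: 100.6. roots: 278 > 100.6 → include.
Rate on top 2: 114.9. ant nests: 200 > 114.9 → include.
Rate on top 3: 133.4. spawning salmon: 167 > 133.4 → include.
Rate on top 4: 154.2. carrion scraps: 88.9 < 154.2 → exclude; stop.
Optimal diet: berries, roots, ant nests, spawning salmon — 4 of 5 types.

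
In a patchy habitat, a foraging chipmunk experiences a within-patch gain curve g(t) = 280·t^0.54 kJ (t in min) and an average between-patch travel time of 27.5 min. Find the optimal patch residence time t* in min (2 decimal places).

Maximise g(t)/(T+t): set derivative to zero → g'(t)(T+t) = g(t).
g'(t) = 0.54·280·t^-0.46. Setting 0.54·280·t^-0.46 = 280·t^0.54/(27.5+t) gives 0.54(27.5+t) = t, so 0.46·t = 0.54×27.5.
t* = 0.54×27.5/0.46 = 32.28 min.

32.28 min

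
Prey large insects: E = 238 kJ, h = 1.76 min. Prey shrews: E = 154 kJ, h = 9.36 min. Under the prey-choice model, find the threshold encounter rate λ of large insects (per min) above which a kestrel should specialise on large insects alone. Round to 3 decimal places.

0.079 per min

Drop shrews once their profitability E₂/h₂ falls below the rate achievable on large insects alone: E₂/h₂ = λE₁/(1 + λh₁).
Solve for λ: λE₁h₂ = E₂(1 + λh₁) → λ(E₁h₂ − E₂h₁) = E₂ → λ = E₂/(E₁h₂ − E₂h₁).
λ = 154/(238×9.36 − 154×1.76) = 154/1957 = 0.07871 per min.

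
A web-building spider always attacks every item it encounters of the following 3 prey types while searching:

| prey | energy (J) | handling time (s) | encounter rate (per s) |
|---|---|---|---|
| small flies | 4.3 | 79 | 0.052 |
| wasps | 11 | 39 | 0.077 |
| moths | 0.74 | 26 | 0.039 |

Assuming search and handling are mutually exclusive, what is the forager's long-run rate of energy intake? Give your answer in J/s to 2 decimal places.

0.12 J/s

R = (0.052×4.3 + 0.077×11 + 0.039×0.74) / (1 + 0.052×79 + 0.077×39 + 0.039×26) = 1.099/9.125 = 0.1205 J/s.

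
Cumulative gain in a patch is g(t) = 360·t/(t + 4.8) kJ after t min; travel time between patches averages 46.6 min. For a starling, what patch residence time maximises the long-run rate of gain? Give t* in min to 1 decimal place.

Maximise g(t)/(T+t): set derivative to zero → g'(t)(T+t) = g(t).
g'(t) = 360·4.8/(t + 4.8)². Setting 360·4.8/(t+4.8)² = 360t/[(t+4.8)(46.6+t)] gives 4.8(46.6+t) = t(t+4.8), so t² = 4.8×46.6 = 223.7.
t* = √223.7 = 14.96 min.

15.0 min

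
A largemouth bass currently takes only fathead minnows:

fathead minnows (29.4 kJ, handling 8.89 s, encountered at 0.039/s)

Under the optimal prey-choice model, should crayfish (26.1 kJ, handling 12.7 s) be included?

On fathead minnows alone, R = ΣλE/(1+Σλh) = 1.147/1.347 = 0.8514 kJ/s.
crayfish: E/h = 26.1/12.7 = 2.055 kJ/s.
2.055 > 0.8514, so adding crayfish raises the average — include it.

Yes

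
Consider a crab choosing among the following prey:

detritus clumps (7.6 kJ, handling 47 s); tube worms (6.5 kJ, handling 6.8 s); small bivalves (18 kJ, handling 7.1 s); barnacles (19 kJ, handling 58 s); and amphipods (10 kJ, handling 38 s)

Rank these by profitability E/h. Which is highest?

small bivalves

Profitability E/h (kJ/s): detritus clumps = 7.6/47 = 0.162, tube worms = 6.5/6.8 = 0.956, small bivalves = 18/7.1 = 2.54, barnacles = 19/58 = 0.328, amphipods = 10/38 = 0.263.
Ranked: small bivalves > tube worms > barnacles > amphipods > detritus clumps.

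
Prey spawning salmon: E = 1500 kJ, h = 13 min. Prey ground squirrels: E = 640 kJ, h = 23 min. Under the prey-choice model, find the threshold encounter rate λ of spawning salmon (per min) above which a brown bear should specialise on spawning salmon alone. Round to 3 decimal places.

0.024 per min

Drop ground squirrels once their profitability E₂/h₂ falls below the rate achievable on spawning salmon alone: E₂/h₂ = λE₁/(1 + λh₁).
Solve for λ: λE₁h₂ = E₂(1 + λh₁) → λ(E₁h₂ − E₂h₁) = E₂ → λ = E₂/(E₁h₂ − E₂h₁).
λ = 640/(1500×23 − 640×13) = 640/2.618e+04 = 0.02445 per min.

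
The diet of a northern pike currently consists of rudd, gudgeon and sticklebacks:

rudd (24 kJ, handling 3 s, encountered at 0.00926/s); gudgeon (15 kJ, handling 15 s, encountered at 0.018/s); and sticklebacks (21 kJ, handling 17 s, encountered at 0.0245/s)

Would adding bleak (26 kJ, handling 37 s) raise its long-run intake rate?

Yes

On rudd, gudgeon and sticklebacks alone, R = ΣλE/(1+Σλh) = 1.007/1.714 = 0.5873 kJ/s.
bleak: E/h = 26/37 = 0.7027 kJ/s.
0.7027 > 0.5873, so adding bleak raises the average — include it.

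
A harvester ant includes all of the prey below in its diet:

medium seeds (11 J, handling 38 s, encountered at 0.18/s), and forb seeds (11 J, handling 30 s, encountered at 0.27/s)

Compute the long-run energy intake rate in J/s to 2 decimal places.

R = Σλ_iE_i / (1 + Σλ_ih_i)
Numerator: 0.18×11 + 0.27×11 = 4.95
Denominator: 1 + 0.18×38 + 0.27×30 = 15.94
R = 4.95/15.94 = 0.3105 J/s

0.31 J/s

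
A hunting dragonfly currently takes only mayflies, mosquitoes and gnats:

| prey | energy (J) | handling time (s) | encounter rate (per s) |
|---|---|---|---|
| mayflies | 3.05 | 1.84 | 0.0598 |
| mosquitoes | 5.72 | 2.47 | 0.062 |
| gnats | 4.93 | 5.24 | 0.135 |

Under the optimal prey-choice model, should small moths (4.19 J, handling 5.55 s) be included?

Yes

On mayflies, mosquitoes and gnats alone, R = ΣλE/(1+Σλh) = 1.203/1.971 = 0.6103 J/s.
Profitability of small moths: 4.19/5.55 = 0.755 J/s.
Since 0.755 > R, including small moths increases the long-run rate.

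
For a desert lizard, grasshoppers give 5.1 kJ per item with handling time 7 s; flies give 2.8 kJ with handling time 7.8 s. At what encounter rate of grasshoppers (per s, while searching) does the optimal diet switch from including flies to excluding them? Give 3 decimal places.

The zero-one rule: include flies iff E₂/h₂ > λE₁/(1+λh₁). Equality gives the switch point.
λE₁h₂ = E₂ + λE₂h₁ ⇒ λ = E₂/(E₁h₂ − E₂h₁) = 2.8/(39.78 − 19.6) = 0.1388 per s.

0.139 per s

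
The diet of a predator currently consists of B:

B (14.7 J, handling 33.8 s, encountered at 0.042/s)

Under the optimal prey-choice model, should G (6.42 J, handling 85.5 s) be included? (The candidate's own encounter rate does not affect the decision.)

No

Current rate: (0.042×14.7)/(1 + 0.042×33.8) = 0.2552 J/s.
Profitability of G: 6.42/85.5 = 0.07509 J/s.
Since 0.07509 < R, time spent handling G is better spent searching.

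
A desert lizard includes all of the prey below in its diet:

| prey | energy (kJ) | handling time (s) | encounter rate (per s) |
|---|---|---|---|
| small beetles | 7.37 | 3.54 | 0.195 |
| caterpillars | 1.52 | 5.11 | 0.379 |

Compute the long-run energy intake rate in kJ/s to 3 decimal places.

R = (0.195×7.37 + 0.379×1.52) / (1 + 0.195×3.54 + 0.379×5.11) = 2.013/3.627 = 0.5551 kJ/s.

0.555 kJ/s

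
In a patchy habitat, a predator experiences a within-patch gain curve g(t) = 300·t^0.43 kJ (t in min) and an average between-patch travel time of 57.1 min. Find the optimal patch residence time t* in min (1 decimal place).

43.1 min

Maximise g(t)/(T+t): set derivative to zero → g'(t)(T+t) = g(t).
g'(t) = 0.43·300·t^-0.57. Setting 0.43·300·t^-0.57 = 300·t^0.43/(57.1+t) gives 0.43(57.1+t) = t, so 0.57·t = 0.43×57.1.
t* = 0.43×57.1/0.57 = 43.08 min.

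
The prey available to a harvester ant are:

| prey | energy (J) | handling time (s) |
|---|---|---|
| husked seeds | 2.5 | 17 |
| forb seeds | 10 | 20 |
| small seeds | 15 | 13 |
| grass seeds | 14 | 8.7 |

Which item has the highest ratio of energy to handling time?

In descending order of E/h:
grass seeds: 14/8.7 = 1.61 J/s
small seeds: 15/13 = 1.15 J/s
forb seeds: 10/20 = 0.5 J/s
husked seeds: 2.5/17 = 0.147 J/s

grass seeds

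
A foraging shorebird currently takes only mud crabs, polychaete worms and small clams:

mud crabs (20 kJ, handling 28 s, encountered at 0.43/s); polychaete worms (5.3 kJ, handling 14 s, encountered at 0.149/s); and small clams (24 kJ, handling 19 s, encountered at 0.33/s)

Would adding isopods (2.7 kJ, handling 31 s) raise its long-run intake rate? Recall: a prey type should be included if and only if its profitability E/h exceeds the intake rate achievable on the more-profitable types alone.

Current rate: (0.43×20 + 0.149×5.3 + 0.33×24)/(1 + 0.43×28 + 0.149×14 + 0.33×19) = 0.809 kJ/s.
Profitability of isopods: 2.7/31 = 0.0871 kJ/s.
Since 0.0871 < R, time spent handling isopods is better spent searching.

No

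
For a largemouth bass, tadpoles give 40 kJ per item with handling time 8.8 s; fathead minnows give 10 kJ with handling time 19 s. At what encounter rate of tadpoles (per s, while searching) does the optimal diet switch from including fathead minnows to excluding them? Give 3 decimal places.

0.015 per s

The zero-one rule: include fathead minnows iff E₂/h₂ > λE₁/(1+λh₁). Equality gives the switch point.
λE₁h₂ = E₂ + λE₂h₁ ⇒ λ = E₂/(E₁h₂ − E₂h₁) = 10/(760 − 88) = 0.01488 per s.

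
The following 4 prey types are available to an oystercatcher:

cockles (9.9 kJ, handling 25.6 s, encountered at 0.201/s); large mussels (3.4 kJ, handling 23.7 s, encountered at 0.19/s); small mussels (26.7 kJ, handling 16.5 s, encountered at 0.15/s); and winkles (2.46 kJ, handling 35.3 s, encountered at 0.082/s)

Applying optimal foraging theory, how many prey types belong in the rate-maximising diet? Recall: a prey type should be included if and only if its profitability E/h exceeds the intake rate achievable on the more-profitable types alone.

1

Rank by E/h (kJ/s): small mussels 1.62, cockles 0.387, large mussels 0.143, winkles 0.0697. Include each in turn until the next type's E/h falls below the running intake rate.
Rate on top 1: 1.153. cockles: 0.387 < 1.153 → exclude; stop.
Optimal diet: small mussels — 1 of 4 types.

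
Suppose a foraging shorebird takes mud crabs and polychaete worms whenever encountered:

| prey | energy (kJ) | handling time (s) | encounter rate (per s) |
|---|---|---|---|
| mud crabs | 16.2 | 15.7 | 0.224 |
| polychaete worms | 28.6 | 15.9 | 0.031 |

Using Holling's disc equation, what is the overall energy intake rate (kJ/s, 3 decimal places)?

0.901 kJ/s

R = (0.224×16.2 + 0.031×28.6) / (1 + 0.224×15.7 + 0.031×15.9) = 4.515/5.01 = 0.9013 kJ/s.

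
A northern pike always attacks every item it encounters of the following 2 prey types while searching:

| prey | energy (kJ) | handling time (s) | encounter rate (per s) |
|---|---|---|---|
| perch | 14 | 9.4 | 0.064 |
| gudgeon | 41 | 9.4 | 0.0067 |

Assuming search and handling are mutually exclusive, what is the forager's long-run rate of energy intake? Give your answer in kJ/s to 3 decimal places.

0.703 kJ/s

Energy encountered per unit search time: 0.064×14 + 0.0067×41 = 1.171 kJ/s.
Handling time per unit search time: 0.064×9.4 + 0.0067×9.4 = 0.6646.
Rate = 1.171/(1 + 0.6646) = 0.7033 kJ/s.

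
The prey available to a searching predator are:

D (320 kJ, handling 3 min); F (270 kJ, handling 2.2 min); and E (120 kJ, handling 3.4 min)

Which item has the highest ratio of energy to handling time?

Profitability E/h (kJ/min): D = 320/3 = 107, F = 270/2.2 = 123, E = 120/3.4 = 35.3.
Ranked: F > D > E.

F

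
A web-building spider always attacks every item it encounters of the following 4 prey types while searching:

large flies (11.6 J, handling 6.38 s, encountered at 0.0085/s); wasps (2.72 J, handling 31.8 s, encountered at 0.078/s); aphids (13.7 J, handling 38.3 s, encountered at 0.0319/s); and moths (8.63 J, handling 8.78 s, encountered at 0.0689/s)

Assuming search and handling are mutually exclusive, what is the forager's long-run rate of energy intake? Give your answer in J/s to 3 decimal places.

0.250 J/s

R = Σλ_iE_i / (1 + Σλ_ih_i)
Numerator: 0.0085×11.6 + 0.078×2.72 + 0.0319×13.7 + 0.0689×8.63 = 1.342
Denominator: 1 + 0.0085×6.38 + 0.078×31.8 + 0.0319×38.3 + 0.0689×8.78 = 5.361
R = 1.342/5.361 = 0.2504 J/s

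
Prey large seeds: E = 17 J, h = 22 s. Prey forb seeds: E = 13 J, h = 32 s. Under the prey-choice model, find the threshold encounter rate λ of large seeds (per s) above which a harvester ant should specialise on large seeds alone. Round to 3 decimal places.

The zero-one rule: include forb seeds iff E₂/h₂ > λE₁/(1+λh₁). Equality gives the switch point.
λE₁h₂ = E₂ + λE₂h₁ ⇒ λ = E₂/(E₁h₂ − E₂h₁) = 13/(544 − 286) = 0.05039 per s.

0.050 per s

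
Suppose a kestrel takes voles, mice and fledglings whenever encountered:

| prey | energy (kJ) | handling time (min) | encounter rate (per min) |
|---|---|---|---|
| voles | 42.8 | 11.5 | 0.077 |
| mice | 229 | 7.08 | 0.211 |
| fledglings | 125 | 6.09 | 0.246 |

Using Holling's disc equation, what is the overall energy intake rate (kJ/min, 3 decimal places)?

R = Σλ_iE_i / (1 + Σλ_ih_i)
Numerator: 0.077×42.8 + 0.211×229 + 0.246×125 = 82.36
Denominator: 1 + 0.077×11.5 + 0.211×7.08 + 0.246×6.09 = 4.878
R = 82.36/4.878 = 16.89 kJ/min

16.887 kJ/min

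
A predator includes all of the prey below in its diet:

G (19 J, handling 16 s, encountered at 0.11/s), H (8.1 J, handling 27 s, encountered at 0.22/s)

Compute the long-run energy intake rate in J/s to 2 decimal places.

0.45 J/s

R = Σλ_iE_i / (1 + Σλ_ih_i)
Numerator: 0.11×19 + 0.22×8.1 = 3.872
Denominator: 1 + 0.11×16 + 0.22×27 = 8.7
R = 3.872/8.7 = 0.4451 J/s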